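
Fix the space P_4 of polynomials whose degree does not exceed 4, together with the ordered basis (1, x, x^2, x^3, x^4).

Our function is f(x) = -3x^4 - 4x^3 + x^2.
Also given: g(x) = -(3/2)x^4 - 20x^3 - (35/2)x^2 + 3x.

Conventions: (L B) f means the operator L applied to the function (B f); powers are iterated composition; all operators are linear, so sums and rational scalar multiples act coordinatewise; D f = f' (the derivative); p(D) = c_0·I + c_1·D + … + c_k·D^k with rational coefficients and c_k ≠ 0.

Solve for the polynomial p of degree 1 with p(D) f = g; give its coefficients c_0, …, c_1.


p(D) = (1/2)·I + (3/2)·D, i.e. c_0 = 1/2, c_1 = 3/2

D^0 f = -3x^4 - 4x^3 + x^2
D^1 f = -12x^3 - 12x^2 + 2x
matching coefficients of g against c_0 f + c_1 Df + … from the top degree down determines the c_i
solution: c_0 = 1/2, c_1 = 3/2


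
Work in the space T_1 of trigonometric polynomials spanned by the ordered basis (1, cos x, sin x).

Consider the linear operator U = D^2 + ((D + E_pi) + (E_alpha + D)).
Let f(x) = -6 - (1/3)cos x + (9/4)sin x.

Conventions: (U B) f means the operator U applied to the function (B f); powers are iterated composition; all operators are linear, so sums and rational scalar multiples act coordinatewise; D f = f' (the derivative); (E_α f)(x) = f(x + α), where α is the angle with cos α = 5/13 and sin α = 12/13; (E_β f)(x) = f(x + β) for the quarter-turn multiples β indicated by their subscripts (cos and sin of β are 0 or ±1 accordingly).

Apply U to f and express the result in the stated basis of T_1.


g(x) = -12 + (185/26)cos x - (415/156)sin x

D f = (9/4)cos x + (1/3)sin x
D D f = (1/3)cos x - (9/4)sin x
D f = (9/4)cos x + (1/3)sin x
E_pi f = -6 + (1/3)cos x - (9/4)sin x
(D + E_pi) f = -6 + (31/12)cos x - (23/12)sin x
E_alpha f = -6 + (76/39)cos x + (61/52)sin x
D f = (9/4)cos x + (1/3)sin x
(E_alpha + D) f = -6 + (655/156)cos x + (235/156)sin x
((D + E_pi) + (E_alpha + D)) f = -12 + (529/78)cos x - (16/39)sin x
(D^2 + ((D + E_pi) + (E_alpha + D))) f = -12 + (185/26)cos x - (415/156)sin x


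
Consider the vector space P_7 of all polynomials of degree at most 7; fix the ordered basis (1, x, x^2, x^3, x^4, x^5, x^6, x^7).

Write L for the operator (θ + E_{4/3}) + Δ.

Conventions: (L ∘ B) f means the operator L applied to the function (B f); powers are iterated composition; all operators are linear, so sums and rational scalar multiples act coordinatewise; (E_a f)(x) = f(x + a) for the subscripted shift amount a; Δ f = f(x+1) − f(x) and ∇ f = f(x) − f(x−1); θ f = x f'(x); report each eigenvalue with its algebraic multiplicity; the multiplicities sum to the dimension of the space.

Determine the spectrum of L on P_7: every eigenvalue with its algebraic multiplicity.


λ = 1 (multiplicity 1), λ = 2 (multiplicity 1), λ = 3 (multiplicity 1), λ = 4 (multiplicity 1), λ = 5 (multiplicity 1), λ = 6 (multiplicity 1), λ = 7 (multiplicity 1), λ = 8 (multiplicity 1)

image of 1: 1
image of x: 2x + 7/3
image of x^2: 3x^2 + (14/3)x + 25/9
image of x^3: 4x^3 + 7x^2 + (25/3)x + 91/27
image of x^4: 5x^4 + (28/3)x^3 + (50/3)x^2 + (364/27)x + 337/81
image of x^5: 6x^5 + (35/3)x^4 + (250/9)x^3 + (910/27)x^2 + (1685/81)x + 1267/243
image of x^6: 7x^6 + 14x^5 + (125/3)x^4 + (1820/27)x^3 + (1685/27)x^2 + (2534/81)x + 4825/729
image of x^7: 8x^7 + (49/3)x^6 + (175/3)x^5 + (3185/27)x^4 + (11795/81)x^3 + (8869/81)x^2 + (33775/729)x + 18571/2187
the matrix is upper triangular; its diagonal is (1, 2, 3, 4, 5, 6, 7, 8)
for a triangular matrix the eigenvalues are the diagonal entries, with algebraic multiplicity their repetition count


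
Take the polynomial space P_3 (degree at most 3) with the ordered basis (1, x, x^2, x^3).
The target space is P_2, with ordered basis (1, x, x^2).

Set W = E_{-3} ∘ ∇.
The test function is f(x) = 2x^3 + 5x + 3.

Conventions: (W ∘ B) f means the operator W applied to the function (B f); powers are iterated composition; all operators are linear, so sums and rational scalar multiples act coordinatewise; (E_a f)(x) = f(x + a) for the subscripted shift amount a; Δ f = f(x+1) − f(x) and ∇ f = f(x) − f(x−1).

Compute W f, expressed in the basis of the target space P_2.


the result is g(x) = 6x^2 - 42x + 79

∇ f = 6x^2 - 6x + 7
E_{-3} ∇ f = 6x^2 - 42x + 79


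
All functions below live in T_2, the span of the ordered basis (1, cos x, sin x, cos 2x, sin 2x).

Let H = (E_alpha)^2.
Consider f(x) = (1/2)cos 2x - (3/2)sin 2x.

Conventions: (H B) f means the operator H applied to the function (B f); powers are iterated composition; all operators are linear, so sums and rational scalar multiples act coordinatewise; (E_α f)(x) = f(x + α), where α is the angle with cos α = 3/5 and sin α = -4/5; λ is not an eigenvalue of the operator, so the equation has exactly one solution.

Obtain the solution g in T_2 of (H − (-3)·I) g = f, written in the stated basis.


write g with unknown coordinates in the stated basis and equate coefficients in (H − (-3)·I) g = f
solving from the highest basis element down gives g = (589/1544)cos 2x - (927/1544)sin 2x
check: H g = -(995/1544)cos 2x + (465/1544)sin 2x
so H g − (-3)·g = (1/2)cos 2x - (3/2)sin 2x = f ✓

g(x) = (589/1544)cos 2x - (927/1544)sin 2x


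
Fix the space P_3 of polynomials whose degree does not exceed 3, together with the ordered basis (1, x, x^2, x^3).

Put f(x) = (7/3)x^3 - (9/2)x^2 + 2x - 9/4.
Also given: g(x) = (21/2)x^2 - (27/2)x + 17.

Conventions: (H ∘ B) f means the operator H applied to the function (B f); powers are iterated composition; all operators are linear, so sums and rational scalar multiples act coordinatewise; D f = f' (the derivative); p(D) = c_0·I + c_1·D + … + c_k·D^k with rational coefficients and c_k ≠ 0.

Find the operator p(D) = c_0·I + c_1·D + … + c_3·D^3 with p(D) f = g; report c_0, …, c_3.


c_0 = 0, c_1 = 3/2, c_2 = 0, c_3 = 1

D^0 f = (7/3)x^3 - (9/2)x^2 + 2x - 9/4
D^1 f = 7x^2 - 9x + 2
D^2 f = 14x - 9
D^3 f = 14
matching coefficients of g against c_0 f + c_1 Df + … from the top degree down determines the c_i
solution: c_0 = 0, c_1 = 3/2, c_2 = 0, c_3 = 1


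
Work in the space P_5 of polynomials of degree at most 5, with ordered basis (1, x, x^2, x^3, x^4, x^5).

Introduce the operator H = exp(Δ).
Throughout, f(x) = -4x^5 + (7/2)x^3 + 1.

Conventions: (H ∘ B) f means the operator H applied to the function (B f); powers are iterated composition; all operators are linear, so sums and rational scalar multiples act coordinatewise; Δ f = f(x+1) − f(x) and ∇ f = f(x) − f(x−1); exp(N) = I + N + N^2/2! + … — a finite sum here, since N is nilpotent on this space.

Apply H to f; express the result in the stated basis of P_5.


g(x) = -4x^5 - 20x^4 - (153/2)x^3 - (379/2)x^2 - 279x - 379/2

order-1 term: -20x^4 - 40x^3 - (59/2)x^2 - (19/2)x - 1/2
order-2 term: -40x^3 - 120x^2 - (259/2)x - 99/2
order-3 term: -40x^2 - 120x - 193/2
order-4 term: -20x - 40
order-5 term: -4
the series for exp(Δ) f terminates at order 5
exp(Δ) f = -4x^5 - 20x^4 - (153/2)x^3 - (379/2)x^2 - 279x - 379/2


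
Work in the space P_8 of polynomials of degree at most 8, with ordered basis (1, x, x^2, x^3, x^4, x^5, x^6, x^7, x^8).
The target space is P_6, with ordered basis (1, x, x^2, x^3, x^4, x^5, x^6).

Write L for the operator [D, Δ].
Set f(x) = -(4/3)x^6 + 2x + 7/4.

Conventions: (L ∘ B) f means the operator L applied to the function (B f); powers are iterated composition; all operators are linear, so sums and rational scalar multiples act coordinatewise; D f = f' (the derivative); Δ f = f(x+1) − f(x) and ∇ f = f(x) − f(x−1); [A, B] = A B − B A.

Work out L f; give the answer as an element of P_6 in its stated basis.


g(x) = 0

Δ f = -8x^5 - 20x^4 - (80/3)x^3 - 20x^2 - 8x + 2/3
D Δ f = -40x^4 - 80x^3 - 80x^2 - 40x - 8
D f = -8x^5 + 2
Δ D f = -40x^4 - 80x^3 - 80x^2 - 40x - 8
[D, Δ] f = 0


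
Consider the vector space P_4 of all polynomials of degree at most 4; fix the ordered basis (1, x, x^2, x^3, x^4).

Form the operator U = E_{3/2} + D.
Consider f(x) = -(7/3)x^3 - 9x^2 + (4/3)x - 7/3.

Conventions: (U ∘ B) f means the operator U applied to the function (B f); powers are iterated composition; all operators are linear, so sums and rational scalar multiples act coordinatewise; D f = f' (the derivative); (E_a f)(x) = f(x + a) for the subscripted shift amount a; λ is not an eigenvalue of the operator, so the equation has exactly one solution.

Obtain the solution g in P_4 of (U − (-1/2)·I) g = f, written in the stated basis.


write g with unknown coordinates in the stated basis and equate coefficients in (U − (-1/2)·I) g = f
solving from the highest basis element down gives g = -(14/9)x^3 + (16/9)x^2 + (53/27)x - 647/162
check: U g = -(14/9)x^3 - (89/9)x^2 + (19/54)x - 109/324
so U g − (-1/2)·g = -(7/3)x^3 - 9x^2 + (4/3)x - 7/3 = f ✓

the result is g(x) = -(14/9)x^3 + (16/9)x^2 + (53/27)x - 647/162


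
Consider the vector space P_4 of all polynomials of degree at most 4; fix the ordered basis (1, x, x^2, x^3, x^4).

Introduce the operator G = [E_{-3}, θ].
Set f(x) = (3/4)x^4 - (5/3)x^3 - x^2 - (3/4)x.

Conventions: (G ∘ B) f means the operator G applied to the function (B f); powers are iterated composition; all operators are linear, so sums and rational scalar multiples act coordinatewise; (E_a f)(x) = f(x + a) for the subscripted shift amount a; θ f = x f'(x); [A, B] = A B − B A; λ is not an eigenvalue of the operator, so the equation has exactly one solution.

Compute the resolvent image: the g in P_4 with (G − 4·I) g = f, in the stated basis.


write g with unknown coordinates in the stated basis and equate coefficients in (G − 4·I) g = f
solving from the highest basis element down gives g = -(3/16)x^4 + (47/48)x^3 - (449/64)x^2 + (5007/128)x - 49113/512
check: G g = (9/4)x^3 - (465/16)x^2 + (4983/32)x - 49113/128
so G g − 4·g = (3/4)x^4 - (5/3)x^3 - x^2 - (3/4)x = f ✓

g(x) = -(3/16)x^4 + (47/48)x^3 - (449/64)x^2 + (5007/128)x - 49113/512


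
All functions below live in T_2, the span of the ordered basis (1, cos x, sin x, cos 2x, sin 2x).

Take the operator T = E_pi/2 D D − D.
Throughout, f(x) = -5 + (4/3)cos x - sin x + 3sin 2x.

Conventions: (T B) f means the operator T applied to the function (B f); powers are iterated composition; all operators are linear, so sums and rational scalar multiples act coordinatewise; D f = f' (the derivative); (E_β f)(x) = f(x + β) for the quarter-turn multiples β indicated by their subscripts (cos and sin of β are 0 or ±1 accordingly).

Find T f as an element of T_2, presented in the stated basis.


D f = -cos x - (4/3)sin x + 6cos 2x
D D f = -(4/3)cos x + sin x - 12sin 2x
E_pi/2 D D f = cos x + (4/3)sin x + 12sin 2x
D f = -cos x - (4/3)sin x + 6cos 2x
(-D) f = cos x + (4/3)sin x - 6cos 2x
(E_pi/2 D D − D) f = 2cos x + (8/3)sin x - 6cos 2x + 12sin 2x

the image equals g(x) = 2cos x + (8/3)sin x - 6cos 2x + 12sin 2x


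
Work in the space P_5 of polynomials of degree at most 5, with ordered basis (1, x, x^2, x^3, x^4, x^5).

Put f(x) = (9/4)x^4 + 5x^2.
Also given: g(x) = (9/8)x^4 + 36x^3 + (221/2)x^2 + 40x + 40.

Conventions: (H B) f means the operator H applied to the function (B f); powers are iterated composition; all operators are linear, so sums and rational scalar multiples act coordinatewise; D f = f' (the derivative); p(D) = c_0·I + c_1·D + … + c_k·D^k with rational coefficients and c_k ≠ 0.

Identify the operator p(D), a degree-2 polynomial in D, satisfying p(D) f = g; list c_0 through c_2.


D^0 f = (9/4)x^4 + 5x^2
D^1 f = 9x^3 + 10x
D^2 f = 27x^2 + 10
matching coefficients of g against c_0 f + c_1 Df + … from the top degree down determines the c_i
solution: c_0 = 1/2, c_1 = 4, c_2 = 4

c_0 = 1/2, c_1 = 4, c_2 = 4


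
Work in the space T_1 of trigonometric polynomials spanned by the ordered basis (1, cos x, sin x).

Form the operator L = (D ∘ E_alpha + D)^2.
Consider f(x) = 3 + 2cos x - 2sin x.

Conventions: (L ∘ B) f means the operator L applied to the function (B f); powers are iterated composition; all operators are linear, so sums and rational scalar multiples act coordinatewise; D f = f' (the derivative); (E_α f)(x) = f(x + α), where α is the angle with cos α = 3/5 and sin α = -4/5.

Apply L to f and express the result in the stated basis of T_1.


E_alpha f = 3 + (14/5)cos x + (2/5)sin x
D E_alpha f = (2/5)cos x - (14/5)sin x
D f = -2cos x - 2sin x
(D ∘ E_alpha + D) f = -(8/5)cos x - (24/5)sin x
E_alpha (D ∘ E_alpha + D) f = (72/25)cos x - (104/25)sin x
D E_alpha (D ∘ E_alpha + D) f = -(104/25)cos x - (72/25)sin x
D (D ∘ E_alpha + D) f = -(24/5)cos x + (8/5)sin x
(D ∘ E_alpha + D) (D ∘ E_alpha + D) f = -(224/25)cos x - (32/25)sin x

the image equals g(x) = -(224/25)cos x - (32/25)sin x


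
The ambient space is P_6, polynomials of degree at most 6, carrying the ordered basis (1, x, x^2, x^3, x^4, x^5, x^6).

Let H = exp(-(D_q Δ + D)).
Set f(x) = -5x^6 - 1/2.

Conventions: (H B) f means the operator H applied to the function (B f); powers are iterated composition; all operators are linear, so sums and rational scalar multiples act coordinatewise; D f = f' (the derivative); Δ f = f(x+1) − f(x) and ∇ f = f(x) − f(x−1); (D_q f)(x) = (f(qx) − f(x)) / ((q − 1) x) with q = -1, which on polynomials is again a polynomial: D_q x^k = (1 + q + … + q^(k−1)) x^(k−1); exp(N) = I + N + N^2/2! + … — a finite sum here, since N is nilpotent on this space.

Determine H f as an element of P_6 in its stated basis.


g(x) = -5x^6 + 30x^5 - 45x^4 + 40x^3 - 25x^2 - 10x - 127/6

order-1 term: 30x^5 + 30x^4 + 100x^2 + 30
order-2 term: -75x^4 - 60x^3 - 210x^2 - 100x - 235
order-3 term: 100x^3 + 160x^2 + 140x + 1000/3
order-4 term: -75x^2 - 80x - 190
order-5 term: 30x + 46
order-6 term: -5
the series for exp(-(D_q Δ + D)) f terminates at order 6
exp(-(D_q Δ + D)) f = -5x^6 + 30x^5 - 45x^4 + 40x^3 - 25x^2 - 10x - 127/6


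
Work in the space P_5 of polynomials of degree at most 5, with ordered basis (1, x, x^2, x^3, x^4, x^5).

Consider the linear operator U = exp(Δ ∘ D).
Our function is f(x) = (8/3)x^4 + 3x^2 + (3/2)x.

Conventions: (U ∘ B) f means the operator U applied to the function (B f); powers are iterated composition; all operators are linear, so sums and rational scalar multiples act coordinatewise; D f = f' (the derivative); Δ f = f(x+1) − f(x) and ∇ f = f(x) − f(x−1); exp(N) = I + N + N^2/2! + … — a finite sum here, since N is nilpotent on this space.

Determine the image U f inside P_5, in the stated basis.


g(x) = (8/3)x^4 + 35x^2 + (67/2)x + 146/3

order-1 term: 32x^2 + 32x + 50/3
order-2 term: 32
the series for exp(Δ ∘ D) f terminates at order 2
exp(Δ ∘ D) f = (8/3)x^4 + 35x^2 + (67/2)x + 146/3


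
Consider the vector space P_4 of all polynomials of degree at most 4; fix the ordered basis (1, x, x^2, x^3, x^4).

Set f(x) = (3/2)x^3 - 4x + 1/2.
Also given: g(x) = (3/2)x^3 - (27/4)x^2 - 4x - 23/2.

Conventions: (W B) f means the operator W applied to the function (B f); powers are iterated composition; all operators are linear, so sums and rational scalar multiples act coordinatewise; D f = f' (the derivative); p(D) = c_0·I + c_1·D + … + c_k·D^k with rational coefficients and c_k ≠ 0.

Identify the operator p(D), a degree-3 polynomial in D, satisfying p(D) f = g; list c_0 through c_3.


D^0 f = (3/2)x^3 - 4x + 1/2
D^1 f = (9/2)x^2 - 4
D^2 f = 9x
D^3 f = 9
matching coefficients of g against c_0 f + c_1 Df + … from the top degree down determines the c_i
solution: c_0 = 1, c_1 = -3/2, c_2 = 0, c_3 = -2

c_0 = 1, c_1 = -3/2, c_2 = 0, c_3 = -2


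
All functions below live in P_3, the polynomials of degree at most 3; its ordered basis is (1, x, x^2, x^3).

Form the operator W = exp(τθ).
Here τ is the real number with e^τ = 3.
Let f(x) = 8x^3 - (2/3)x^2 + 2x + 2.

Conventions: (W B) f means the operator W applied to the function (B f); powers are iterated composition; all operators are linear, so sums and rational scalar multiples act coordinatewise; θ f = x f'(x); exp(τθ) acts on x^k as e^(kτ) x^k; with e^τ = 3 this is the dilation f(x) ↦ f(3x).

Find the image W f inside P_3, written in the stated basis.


the image equals g(x) = 216x^3 - 6x^2 + 6x + 2

exp(τθ) x^k = e^(kτ) x^k; with e^τ = 3 this sends x^k to 3^k x^k
x ↦ 3 x
x^2 ↦ 9 x^2
x^3 ↦ 27 x^3
applying this coordinatewise to f: exp(τθ) f = 216x^3 - 6x^2 + 6x + 2


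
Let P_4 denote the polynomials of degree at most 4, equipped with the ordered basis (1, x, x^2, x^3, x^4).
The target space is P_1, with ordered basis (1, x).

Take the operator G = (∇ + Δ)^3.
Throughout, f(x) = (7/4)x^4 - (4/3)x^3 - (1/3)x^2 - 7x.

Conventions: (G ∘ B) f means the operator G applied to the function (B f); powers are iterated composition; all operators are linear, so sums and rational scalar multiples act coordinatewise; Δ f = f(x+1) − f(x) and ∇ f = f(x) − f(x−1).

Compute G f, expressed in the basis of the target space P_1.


the image equals g(x) = 336x - 64

∇ f = 7x^3 - (29/2)x^2 + (31/3)x - 39/4
Δ f = 7x^3 + (13/2)x^2 + (7/3)x - 83/12
(∇ + Δ) f = 14x^3 - 8x^2 + (38/3)x - 50/3
∇ (∇ + Δ) f = 42x^2 - 58x + 104/3
Δ (∇ + Δ) f = 42x^2 + 26x + 56/3
(∇ + Δ) (∇ + Δ) f = 84x^2 - 32x + 160/3
∇ (∇ + Δ) (∇ + Δ) f = 168x - 116
Δ (∇ + Δ) (∇ + Δ) f = 168x + 52
(∇ + Δ) (∇ + Δ) (∇ + Δ) f = 336x - 64


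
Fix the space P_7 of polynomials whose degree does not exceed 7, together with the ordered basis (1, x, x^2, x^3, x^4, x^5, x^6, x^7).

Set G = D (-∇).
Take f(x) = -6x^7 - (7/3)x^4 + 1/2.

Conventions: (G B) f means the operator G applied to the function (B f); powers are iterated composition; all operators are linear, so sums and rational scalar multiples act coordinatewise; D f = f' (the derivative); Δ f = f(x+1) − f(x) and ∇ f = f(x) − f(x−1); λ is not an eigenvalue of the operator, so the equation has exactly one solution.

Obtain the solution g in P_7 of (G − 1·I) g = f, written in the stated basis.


the result is g(x) = 6x^7 - 252x^5 + (1897/3)x^4 + 4200x^3 - 14518x^2 - 12824x + 227329/6

write g with unknown coordinates in the stated basis and equate coefficients in (G − 1·I) g = f
solving from the highest basis element down gives g = 6x^7 - 252x^5 + (1897/3)x^4 + 4200x^3 - 14518x^2 - 12824x + 227329/6
check: G g = -252x^5 + 630x^4 + 4200x^3 - 14518x^2 - 12824x + 113666/3
so G g − 1·g = -6x^7 - (7/3)x^4 + 1/2 = f ✓


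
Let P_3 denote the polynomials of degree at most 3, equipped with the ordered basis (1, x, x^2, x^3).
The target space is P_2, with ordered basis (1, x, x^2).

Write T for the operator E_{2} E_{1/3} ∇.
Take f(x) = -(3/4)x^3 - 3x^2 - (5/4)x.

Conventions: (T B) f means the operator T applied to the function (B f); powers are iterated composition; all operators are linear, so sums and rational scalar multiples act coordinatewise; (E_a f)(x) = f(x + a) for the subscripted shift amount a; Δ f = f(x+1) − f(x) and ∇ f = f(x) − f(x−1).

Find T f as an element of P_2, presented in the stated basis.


∇ f = -(9/4)x^2 - (15/4)x + 1
E_{1/3} ∇ f = -(9/4)x^2 - (21/4)x - 1/2
E_{2} (E_{1/3} ∇) f = -(9/4)x^2 - (57/4)x - 20

the image equals g(x) = -(9/4)x^2 - (57/4)x - 20


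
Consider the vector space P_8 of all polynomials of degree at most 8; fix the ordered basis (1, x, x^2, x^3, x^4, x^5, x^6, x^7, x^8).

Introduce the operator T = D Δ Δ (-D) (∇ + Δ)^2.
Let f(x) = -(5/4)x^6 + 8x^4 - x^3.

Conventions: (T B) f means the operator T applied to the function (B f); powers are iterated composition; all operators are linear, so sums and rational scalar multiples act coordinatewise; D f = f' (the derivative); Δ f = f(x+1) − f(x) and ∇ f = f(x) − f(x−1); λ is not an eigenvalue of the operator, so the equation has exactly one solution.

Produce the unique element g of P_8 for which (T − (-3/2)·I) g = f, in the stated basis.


write g with unknown coordinates in the stated basis and equate coefficients in (T − (-3/2)·I) g = f
solving from the highest basis element down gives g = -(5/6)x^6 + (16/3)x^4 - (2/3)x^3 - 1600
check: T g = 2400
so T g − (-3/2)·g = -(5/4)x^6 + 8x^4 - x^3 = f ✓

g(x) = -(5/6)x^6 + (16/3)x^4 - (2/3)x^3 - 1600


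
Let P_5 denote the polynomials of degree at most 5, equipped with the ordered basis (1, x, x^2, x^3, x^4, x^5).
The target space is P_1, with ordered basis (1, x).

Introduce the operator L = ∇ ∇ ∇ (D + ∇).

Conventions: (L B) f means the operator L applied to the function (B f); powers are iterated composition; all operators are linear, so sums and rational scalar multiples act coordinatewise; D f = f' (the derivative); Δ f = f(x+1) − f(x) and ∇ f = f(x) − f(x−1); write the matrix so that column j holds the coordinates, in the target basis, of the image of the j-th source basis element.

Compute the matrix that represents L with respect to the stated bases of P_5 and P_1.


image of 1: 0
image of x: 0
image of x^2: 0
image of x^3: 0
image of x^4: 48
image of x^5: 240x - 420
each image's coordinates form column j of the matrix

the matrix is [[0, 0, 0, 0, 48, -420]; [0, 0, 0, 0, 0, 240]] (rows listed top to bottom)


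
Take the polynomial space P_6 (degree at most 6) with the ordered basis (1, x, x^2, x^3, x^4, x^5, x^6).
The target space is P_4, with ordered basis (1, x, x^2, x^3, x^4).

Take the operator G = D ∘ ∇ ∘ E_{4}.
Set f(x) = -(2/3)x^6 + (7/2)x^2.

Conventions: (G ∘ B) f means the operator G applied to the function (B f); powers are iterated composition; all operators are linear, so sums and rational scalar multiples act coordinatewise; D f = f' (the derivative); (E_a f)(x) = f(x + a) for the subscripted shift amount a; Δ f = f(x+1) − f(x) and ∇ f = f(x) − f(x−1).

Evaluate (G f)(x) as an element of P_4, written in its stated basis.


E_{4} f = -(2/3)x^6 - 16x^5 - 160x^4 - (2560/3)x^3 - (5113/2)x^2 - 4068x - 8024/3
∇ E_{4} f = -4x^5 - 70x^4 - (1480/3)x^3 - 1750x^2 - 3117x - 13321/6
D ∇ E_{4} f = -20x^4 - 280x^3 - 1480x^2 - 3500x - 3117

the result is g(x) = -20x^4 - 280x^3 - 1480x^2 - 3500x - 3117


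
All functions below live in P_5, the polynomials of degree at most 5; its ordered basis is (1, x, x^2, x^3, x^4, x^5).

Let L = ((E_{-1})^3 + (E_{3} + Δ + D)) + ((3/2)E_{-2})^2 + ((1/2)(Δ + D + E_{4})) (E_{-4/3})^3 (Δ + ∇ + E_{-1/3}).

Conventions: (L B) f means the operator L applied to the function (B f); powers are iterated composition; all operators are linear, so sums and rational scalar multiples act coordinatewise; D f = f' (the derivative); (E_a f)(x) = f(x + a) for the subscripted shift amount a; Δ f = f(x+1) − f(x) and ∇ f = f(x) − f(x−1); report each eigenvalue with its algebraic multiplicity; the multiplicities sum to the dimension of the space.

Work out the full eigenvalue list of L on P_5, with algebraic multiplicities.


λ = 19/4 (multiplicity 6)

image of 1: 19/4
image of x: (19/4)x - 31/6
image of x^2: (19/4)x^2 - (31/3)x + 458/9
image of x^3: (19/4)x^3 - (31/2)x^2 + (458/3)x - 7381/54
image of x^4: (19/4)x^4 - (62/3)x^3 + (916/3)x^2 - (14762/27)x + 65585/81
image of x^5: (19/4)x^5 - (155/6)x^4 + (4580/9)x^3 - (36905/27)x^2 + (327925/81)x - 1539295/486
the matrix is upper triangular; its diagonal is (19/4, 19/4, 19/4, 19/4, 19/4, 19/4)
for a triangular matrix the eigenvalues are the diagonal entries, with algebraic multiplicity their repetition count


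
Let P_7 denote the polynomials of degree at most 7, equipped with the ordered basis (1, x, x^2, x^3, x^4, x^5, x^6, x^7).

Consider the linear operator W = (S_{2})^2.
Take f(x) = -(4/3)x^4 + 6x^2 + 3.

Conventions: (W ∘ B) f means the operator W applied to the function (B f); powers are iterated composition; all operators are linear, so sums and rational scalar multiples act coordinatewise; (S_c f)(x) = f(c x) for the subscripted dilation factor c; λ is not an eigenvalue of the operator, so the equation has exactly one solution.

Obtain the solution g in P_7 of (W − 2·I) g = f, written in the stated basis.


write g with unknown coordinates in the stated basis and equate coefficients in (W − 2·I) g = f
solving from the highest basis element down gives g = -(2/381)x^4 + (3/7)x^2 - 3
check: W g = -(512/381)x^4 + (48/7)x^2 - 3
so W g − 2·g = -(4/3)x^4 + 6x^2 + 3 = f ✓

g(x) = -(2/381)x^4 + (3/7)x^2 - 3


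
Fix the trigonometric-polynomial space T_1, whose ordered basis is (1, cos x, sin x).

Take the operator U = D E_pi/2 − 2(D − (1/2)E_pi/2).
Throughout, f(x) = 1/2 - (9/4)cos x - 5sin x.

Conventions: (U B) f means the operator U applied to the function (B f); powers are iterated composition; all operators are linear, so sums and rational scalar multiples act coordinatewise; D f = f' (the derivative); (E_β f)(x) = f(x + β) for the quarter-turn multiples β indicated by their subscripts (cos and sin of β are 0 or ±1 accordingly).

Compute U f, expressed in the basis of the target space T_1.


E_pi/2 f = 1/2 - 5cos x + (9/4)sin x
D E_pi/2 f = (9/4)cos x + 5sin x
D f = -5cos x + (9/4)sin x
E_pi/2 f = 1/2 - 5cos x + (9/4)sin x
(-(1/2)E_pi/2) f = -1/4 + (5/2)cos x - (9/8)sin x
(D − (1/2)E_pi/2) f = -1/4 - (5/2)cos x + (9/8)sin x
(-2(D − (1/2)E_pi/2)) f = 1/2 + 5cos x - (9/4)sin x
(D E_pi/2 − 2(D − (1/2)E_pi/2)) f = 1/2 + (29/4)cos x + (11/4)sin x

the image equals g(x) = 1/2 + (29/4)cos x + (11/4)sin x


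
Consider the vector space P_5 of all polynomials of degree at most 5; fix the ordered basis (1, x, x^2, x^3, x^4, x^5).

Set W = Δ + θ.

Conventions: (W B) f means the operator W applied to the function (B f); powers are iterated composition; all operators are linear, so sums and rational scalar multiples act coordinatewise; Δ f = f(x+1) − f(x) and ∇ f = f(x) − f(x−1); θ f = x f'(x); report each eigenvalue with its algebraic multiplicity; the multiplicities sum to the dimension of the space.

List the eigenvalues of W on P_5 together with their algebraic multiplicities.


λ = 0 (multiplicity 1), λ = 1 (multiplicity 1), λ = 2 (multiplicity 1), λ = 3 (multiplicity 1), λ = 4 (multiplicity 1), λ = 5 (multiplicity 1)

image of 1: 0
image of x: x + 1
image of x^2: 2x^2 + 2x + 1
image of x^3: 3x^3 + 3x^2 + 3x + 1
image of x^4: 4x^4 + 4x^3 + 6x^2 + 4x + 1
image of x^5: 5x^5 + 5x^4 + 10x^3 + 10x^2 + 5x + 1
the matrix is upper triangular; its diagonal is (0, 1, 2, 3, 4, 5)
for a triangular matrix the eigenvalues are the diagonal entries, with algebraic multiplicity their repetition count


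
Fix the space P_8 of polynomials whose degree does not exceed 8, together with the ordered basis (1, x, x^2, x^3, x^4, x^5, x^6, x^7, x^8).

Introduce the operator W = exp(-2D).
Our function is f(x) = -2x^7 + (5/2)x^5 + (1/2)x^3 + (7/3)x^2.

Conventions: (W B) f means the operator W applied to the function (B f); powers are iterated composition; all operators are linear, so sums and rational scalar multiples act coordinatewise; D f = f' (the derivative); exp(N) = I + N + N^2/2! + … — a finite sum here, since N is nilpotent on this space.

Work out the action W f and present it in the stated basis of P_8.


order-1 term: 28x^6 - 25x^4 - 3x^2 - (28/3)x
order-2 term: -168x^5 + 100x^3 + 6x + 28/3
order-3 term: 560x^4 - 200x^2 - 4
order-4 term: -1120x^3 + 200x
order-5 term: 1344x^2 - 80
order-6 term: -896x
order-7 term: 256
the series for exp(-2D) f terminates at order 7
exp(-2D) f = -2x^7 + 28x^6 - (331/2)x^5 + 535x^4 - (2039/2)x^3 + (3430/3)x^2 - (2098/3)x + 544/3

the image equals g(x) = -2x^7 + 28x^6 - (331/2)x^5 + 535x^4 - (2039/2)x^3 + (3430/3)x^2 - (2098/3)x + 544/3


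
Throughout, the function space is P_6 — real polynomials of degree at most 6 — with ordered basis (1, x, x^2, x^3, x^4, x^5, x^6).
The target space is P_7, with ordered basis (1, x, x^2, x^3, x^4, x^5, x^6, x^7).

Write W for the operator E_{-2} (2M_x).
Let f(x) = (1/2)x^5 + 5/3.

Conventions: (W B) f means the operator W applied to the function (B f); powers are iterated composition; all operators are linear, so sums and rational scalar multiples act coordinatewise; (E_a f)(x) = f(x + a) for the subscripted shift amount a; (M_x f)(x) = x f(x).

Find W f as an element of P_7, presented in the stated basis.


g(x) = x^6 - 12x^5 + 60x^4 - 160x^3 + 240x^2 - (566/3)x + 172/3

M_x f = (1/2)x^6 + (5/3)x
(2M_x) f = x^6 + (10/3)x
E_{-2} (2M_x) f = x^6 - 12x^5 + 60x^4 - 160x^3 + 240x^2 - (566/3)x + 172/3


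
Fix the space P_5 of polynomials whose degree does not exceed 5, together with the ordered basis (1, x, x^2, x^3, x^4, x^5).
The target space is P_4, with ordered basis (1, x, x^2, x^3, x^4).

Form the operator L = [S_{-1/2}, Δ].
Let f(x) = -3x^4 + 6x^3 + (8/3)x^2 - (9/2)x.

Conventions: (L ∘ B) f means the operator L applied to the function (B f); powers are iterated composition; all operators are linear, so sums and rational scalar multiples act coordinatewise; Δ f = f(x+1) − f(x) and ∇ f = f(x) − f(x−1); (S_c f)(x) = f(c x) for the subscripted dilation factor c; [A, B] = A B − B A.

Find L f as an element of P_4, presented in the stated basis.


Δ f = -12x^3 + (34/3)x + 7/6
S_{-1/2} Δ f = (3/2)x^3 - (17/3)x + 7/6
S_{-1/2} f = -(3/16)x^4 - (3/4)x^3 + (2/3)x^2 + (9/4)x
Δ S_{-1/2} f = -(3/4)x^3 - (27/8)x^2 - (5/3)x + 95/48
[S_{-1/2}, Δ] f = (9/4)x^3 + (27/8)x^2 - 4x - 13/16

the result is g(x) = (9/4)x^3 + (27/8)x^2 - 4x - 13/16


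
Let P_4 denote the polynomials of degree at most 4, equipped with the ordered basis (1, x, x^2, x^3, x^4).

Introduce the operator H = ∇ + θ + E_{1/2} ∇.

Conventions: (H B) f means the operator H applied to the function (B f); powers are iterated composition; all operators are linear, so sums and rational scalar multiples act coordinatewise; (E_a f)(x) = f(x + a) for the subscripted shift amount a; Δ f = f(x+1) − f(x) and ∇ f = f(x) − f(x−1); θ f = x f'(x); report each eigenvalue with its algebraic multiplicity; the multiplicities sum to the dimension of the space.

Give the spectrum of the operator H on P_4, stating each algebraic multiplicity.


λ = 0 (multiplicity 1), λ = 1 (multiplicity 1), λ = 2 (multiplicity 1), λ = 3 (multiplicity 1), λ = 4 (multiplicity 1)

image of 1: 0
image of x: x + 2
image of x^2: 2x^2 + 4x - 1
image of x^3: 3x^3 + 6x^2 - 3x + 5/4
image of x^4: 4x^4 + 8x^3 - 6x^2 + 5x - 1
the matrix is upper triangular; its diagonal is (0, 1, 2, 3, 4)
for a triangular matrix the eigenvalues are the diagonal entries, with algebraic multiplicity their repetition count


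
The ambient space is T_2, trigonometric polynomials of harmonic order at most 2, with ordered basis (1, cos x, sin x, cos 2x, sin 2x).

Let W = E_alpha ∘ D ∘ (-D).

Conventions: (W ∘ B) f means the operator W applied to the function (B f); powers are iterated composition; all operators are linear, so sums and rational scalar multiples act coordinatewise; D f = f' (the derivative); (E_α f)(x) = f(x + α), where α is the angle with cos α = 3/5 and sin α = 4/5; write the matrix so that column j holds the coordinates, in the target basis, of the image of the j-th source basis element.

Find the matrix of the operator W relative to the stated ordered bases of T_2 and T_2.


image of 1: 0
image of cos x: (3/5)cos x - (4/5)sin x
image of sin x: (4/5)cos x + (3/5)sin x
image of cos 2x: -(28/25)cos 2x - (96/25)sin 2x
image of sin 2x: (96/25)cos 2x - (28/25)sin 2x
each image's coordinates form column j of the matrix

the matrix is [[0, 0, 0, 0, 0]; [0, 3/5, 4/5, 0, 0]; [0, -4/5, 3/5, 0, 0]; [0, 0, 0, -28/25, 96/25]; [0, 0, 0, -96/25, -28/25]] (rows listed top to bottom)


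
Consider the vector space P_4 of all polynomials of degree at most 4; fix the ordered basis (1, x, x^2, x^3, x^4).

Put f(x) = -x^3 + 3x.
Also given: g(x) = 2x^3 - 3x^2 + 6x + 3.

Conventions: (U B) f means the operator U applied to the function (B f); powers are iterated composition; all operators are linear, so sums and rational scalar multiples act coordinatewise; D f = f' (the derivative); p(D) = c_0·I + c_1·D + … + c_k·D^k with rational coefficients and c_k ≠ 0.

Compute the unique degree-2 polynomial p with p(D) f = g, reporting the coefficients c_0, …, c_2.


c_0 = -2, c_1 = 1, c_2 = -2

D^0 f = -x^3 + 3x
D^1 f = -3x^2 + 3
D^2 f = -6x
matching coefficients of g against c_0 f + c_1 Df + … from the top degree down determines the c_i
solution: c_0 = -2, c_1 = 1, c_2 = -2


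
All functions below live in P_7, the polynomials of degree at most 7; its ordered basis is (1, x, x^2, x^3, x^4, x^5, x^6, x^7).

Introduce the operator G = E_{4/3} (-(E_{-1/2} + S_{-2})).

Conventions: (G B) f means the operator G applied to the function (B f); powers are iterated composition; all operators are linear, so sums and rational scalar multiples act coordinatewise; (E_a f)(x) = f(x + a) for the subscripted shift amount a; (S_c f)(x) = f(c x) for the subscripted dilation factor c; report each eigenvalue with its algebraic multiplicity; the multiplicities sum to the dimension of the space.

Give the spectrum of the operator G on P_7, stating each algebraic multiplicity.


image of 1: -2
image of x: x + 11/6
image of x^2: -5x^2 - (37/3)x - 281/36
image of x^3: 7x^3 + (59/2)x^2 + (487/12)x + 3971/216
image of x^4: -17x^4 - (266/3)x^3 - (1049/6)x^2 - (8317/54)x - 66161/1296
image of x^5: 31x^5 + (1255/6)x^4 + (10115/18)x^3 + (81295/108)x^2 + (652235/1296)x + 1045451/7776
image of x^6: -65x^6 - 517x^5 - (20605/12)x^4 - (164465/54)x^3 - (1313845/432)x^2 - (2100277/1296)x - 16792841/46656
image of x^7: 127x^7 + (7133/6)x^6 + (57169/12)x^5 + (2289385/216)x^4 + (18328205/1296)x^3 + (29338253/2592)x^2 + (234771649/46656)x + 268357331/279936
the matrix is upper triangular; its diagonal is (-2, 1, -5, 7, -17, 31, -65, 127)
for a triangular matrix the eigenvalues are the diagonal entries, with algebraic multiplicity their repetition count

λ = -65 (multiplicity 1), λ = -17 (multiplicity 1), λ = -5 (multiplicity 1), λ = -2 (multiplicity 1), λ = 1 (multiplicity 1), λ = 7 (multiplicity 1), λ = 31 (multiplicity 1), λ = 127 (multiplicity 1)


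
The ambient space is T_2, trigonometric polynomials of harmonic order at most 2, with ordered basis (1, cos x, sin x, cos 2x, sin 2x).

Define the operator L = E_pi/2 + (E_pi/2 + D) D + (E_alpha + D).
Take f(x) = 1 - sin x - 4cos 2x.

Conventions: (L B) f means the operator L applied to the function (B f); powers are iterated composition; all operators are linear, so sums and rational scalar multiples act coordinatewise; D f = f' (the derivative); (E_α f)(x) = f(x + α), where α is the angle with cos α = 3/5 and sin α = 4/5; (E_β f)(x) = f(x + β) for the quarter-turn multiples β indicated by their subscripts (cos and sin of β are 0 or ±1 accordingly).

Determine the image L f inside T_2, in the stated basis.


the result is g(x) = 2 - (14/5)cos x + (7/5)sin x + (528/25)cos 2x + (96/25)sin 2x

E_pi/2 f = 1 - cos x + 4cos 2x
D f = -cos x + 8sin 2x
E_pi/2 D f = sin x - 8sin 2x
D D f = sin x + 16cos 2x
(E_pi/2 + D) D f = 2sin x + 16cos 2x - 8sin 2x
E_alpha f = 1 - (4/5)cos x - (3/5)sin x + (28/25)cos 2x + (96/25)sin 2x
D f = -cos x + 8sin 2x
(E_alpha + D) f = 1 - (9/5)cos x - (3/5)sin x + (28/25)cos 2x + (296/25)sin 2x
(E_pi/2 + (E_pi/2 + D) D + (E_alpha + D)) f = 2 - (14/5)cos x + (7/5)sin x + (528/25)cos 2x + (96/25)sin 2x


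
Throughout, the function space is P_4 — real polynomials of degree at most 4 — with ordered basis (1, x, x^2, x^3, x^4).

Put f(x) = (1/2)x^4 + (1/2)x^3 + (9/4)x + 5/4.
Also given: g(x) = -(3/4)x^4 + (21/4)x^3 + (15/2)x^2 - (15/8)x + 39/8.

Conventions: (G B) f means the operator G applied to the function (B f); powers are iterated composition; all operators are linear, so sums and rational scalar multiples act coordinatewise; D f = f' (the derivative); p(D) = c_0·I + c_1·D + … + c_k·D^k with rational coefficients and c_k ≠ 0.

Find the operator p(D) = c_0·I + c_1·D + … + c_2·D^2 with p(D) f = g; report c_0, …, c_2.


p(D) = -(3/2)·I + 3·D + (1/2)·D^2, i.e. c_0 = -3/2, c_1 = 3, c_2 = 1/2

D^0 f = (1/2)x^4 + (1/2)x^3 + (9/4)x + 5/4
D^1 f = 2x^3 + (3/2)x^2 + 9/4
D^2 f = 6x^2 + 3x
matching coefficients of g against c_0 f + c_1 Df + … from the top degree down determines the c_i
solution: c_0 = -3/2, c_1 = 3, c_2 = 1/2


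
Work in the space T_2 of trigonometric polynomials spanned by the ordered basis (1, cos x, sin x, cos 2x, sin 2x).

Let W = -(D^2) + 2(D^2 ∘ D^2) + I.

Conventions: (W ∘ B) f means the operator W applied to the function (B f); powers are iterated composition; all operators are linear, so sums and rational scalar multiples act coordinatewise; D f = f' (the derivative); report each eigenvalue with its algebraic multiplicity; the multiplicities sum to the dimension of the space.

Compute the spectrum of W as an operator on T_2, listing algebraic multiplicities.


image of 1: 1
image of cos x: 4cos x
image of sin x: 4sin x
image of cos 2x: 37cos 2x
image of sin 2x: 37sin 2x
the matrix is diagonal; its diagonal is (1, 4, 4, 37, 37)
for a triangular matrix the eigenvalues are the diagonal entries, with algebraic multiplicity their repetition count

λ = 1 (multiplicity 1), λ = 4 (multiplicity 2), λ = 37 (multiplicity 2)


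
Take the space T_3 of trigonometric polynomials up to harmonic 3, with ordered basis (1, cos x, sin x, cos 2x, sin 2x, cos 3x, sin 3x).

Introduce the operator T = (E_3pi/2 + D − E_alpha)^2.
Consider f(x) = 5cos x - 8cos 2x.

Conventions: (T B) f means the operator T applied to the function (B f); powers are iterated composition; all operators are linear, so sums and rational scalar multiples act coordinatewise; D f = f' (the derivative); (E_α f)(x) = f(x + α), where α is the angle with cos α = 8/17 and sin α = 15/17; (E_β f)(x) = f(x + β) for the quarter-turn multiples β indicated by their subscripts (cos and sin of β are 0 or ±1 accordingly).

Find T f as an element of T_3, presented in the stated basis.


the image equals g(x) = -(805/289)cos x - (1200/289)sin x + (782880/83521)cos 2x - (692224/83521)sin 2x

E_3pi/2 f = 5sin x + 8cos 2x
D f = -5sin x + 16sin 2x
E_alpha f = (40/17)cos x - (75/17)sin x + (1288/289)cos 2x + (1920/289)sin 2x
(-E_alpha) f = -(40/17)cos x + (75/17)sin x - (1288/289)cos 2x - (1920/289)sin 2x
(E_3pi/2 + D − E_alpha) f = -(40/17)cos x + (75/17)sin x + (1024/289)cos 2x + (2704/289)sin 2x
E_3pi/2 (E_3pi/2 + D − E_alpha) f = -(75/17)cos x - (40/17)sin x - (1024/289)cos 2x - (2704/289)sin 2x
D (E_3pi/2 + D − E_alpha) f = (75/17)cos x + (40/17)sin x + (5408/289)cos 2x - (2048/289)sin 2x
E_alpha (E_3pi/2 + D − E_alpha) f = (805/289)cos x + (1200/289)sin x + (484096/83521)cos 2x - (681104/83521)sin 2x
(-E_alpha) (E_3pi/2 + D − E_alpha) f = -(805/289)cos x - (1200/289)sin x - (484096/83521)cos 2x + (681104/83521)sin 2x
(E_3pi/2 + D − E_alpha) (E_3pi/2 + D − E_alpha) f = -(805/289)cos x - (1200/289)sin x + (782880/83521)cos 2x - (692224/83521)sin 2x


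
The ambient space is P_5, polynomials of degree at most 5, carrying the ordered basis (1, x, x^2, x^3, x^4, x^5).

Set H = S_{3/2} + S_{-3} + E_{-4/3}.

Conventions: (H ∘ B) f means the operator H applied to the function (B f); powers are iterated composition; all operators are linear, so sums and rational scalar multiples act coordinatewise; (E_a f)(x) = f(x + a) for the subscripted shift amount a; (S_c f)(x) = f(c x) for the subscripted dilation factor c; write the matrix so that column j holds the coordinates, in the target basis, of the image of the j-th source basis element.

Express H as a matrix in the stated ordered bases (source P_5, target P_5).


the matrix is [[3, -4/3, 16/9, -64/27, 256/81, -1024/243]; [0, -1/2, -8/3, 16/3, -256/27, 1280/81]; [0, 0, 49/4, -4, 32/3, -640/27]; [0, 0, 0, -181/8, -16/3, 160/9]; [0, 0, 0, 0, 1393/16, -20/3]; [0, 0, 0, 0, 0, -7501/32]] (rows listed top to bottom)

image of 1: 3
image of x: -(1/2)x - 4/3
image of x^2: (49/4)x^2 - (8/3)x + 16/9
image of x^3: -(181/8)x^3 - 4x^2 + (16/3)x - 64/27
image of x^4: (1393/16)x^4 - (16/3)x^3 + (32/3)x^2 - (256/27)x + 256/81
image of x^5: -(7501/32)x^5 - (20/3)x^4 + (160/9)x^3 - (640/27)x^2 + (1280/81)x - 1024/243
each image's coordinates form column j of the matrix


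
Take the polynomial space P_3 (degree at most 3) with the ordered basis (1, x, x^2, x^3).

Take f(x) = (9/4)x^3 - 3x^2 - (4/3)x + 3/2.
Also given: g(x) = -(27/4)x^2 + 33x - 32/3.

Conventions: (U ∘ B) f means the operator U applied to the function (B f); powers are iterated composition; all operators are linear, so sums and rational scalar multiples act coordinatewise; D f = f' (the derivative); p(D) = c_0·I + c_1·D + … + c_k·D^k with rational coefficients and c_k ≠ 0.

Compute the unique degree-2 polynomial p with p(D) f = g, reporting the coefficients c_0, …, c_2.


p(D) = -D + 2·D^2, i.e. c_0 = 0, c_1 = -1, c_2 = 2

D^0 f = (9/4)x^3 - 3x^2 - (4/3)x + 3/2
D^1 f = (27/4)x^2 - 6x - 4/3
D^2 f = (27/2)x - 6
matching coefficients of g against c_0 f + c_1 Df + … from the top degree down determines the c_i
solution: c_0 = 0, c_1 = -1, c_2 = 2
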